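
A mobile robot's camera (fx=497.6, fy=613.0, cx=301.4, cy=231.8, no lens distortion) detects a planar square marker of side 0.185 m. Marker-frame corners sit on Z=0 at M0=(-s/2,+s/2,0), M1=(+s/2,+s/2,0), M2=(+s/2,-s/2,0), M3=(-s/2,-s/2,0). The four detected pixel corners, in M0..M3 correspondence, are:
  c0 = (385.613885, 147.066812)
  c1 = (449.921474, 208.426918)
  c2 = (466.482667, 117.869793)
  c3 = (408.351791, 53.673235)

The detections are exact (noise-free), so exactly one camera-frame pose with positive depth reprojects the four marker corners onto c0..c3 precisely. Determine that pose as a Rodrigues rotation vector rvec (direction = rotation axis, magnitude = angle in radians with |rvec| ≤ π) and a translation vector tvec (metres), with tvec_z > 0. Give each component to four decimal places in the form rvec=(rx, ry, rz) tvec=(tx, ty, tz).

rvec=(-0.3134, -0.5535, 0.4340) tvec=(0.2531, -0.1615, 0.9855)

Intrinsics K: fx=497.6, fy=613.0, cx=301.4, cy=231.8
Marker side s = 0.185 m; corners in marker frame (Z=0):
  M0 = (-0.0925, +0.0925, 0)
  M1 = (+0.0925, +0.0925, 0)
  M2 = (+0.0925, -0.0925, 0)
  M3 = (-0.0925, -0.0925, 0)
Detected image corners:
  c0 = (385.613885, 147.066812) px
  c1 = (449.921474, 208.426918) px
  c2 = (466.482667, 117.869793) px
  c3 = (408.351791, 53.673235) px
Planar DLT: solve 8×8 A·h = b for H (H[2,2]=1):
  H  [+519.32846 -278.05557 +429.21088]
  H  [+397.87860 +443.68853 +131.32647]
  H  [+0.44210 -0.40348 +1.00000]
B = K⁻¹H; ‖b₁‖=1.014726, ‖b₂‖=1.014726; λ = 2/(‖b₁‖+‖b₂‖) = 0.985488, sign → tz>0 ⇒ λ=+0.985488
r₁ = λ·B[:,0] = (+0.76463,+0.47490,+0.43568); r₂ = λ·B[:,1] = (-0.30984,+0.86365,-0.39762)
r₃ = r₁×r₂ = (-0.56511,+0.16904,+0.80751); SVD([r₁ r₂ r₃]) → R = UVᵀ:
  R  [+0.76463 -0.30984 -0.56511]
  R  [+0.47490 +0.86365 +0.16904]
  R  [+0.43568 -0.39762 +0.80751]
t = (+0.25313, -0.16153, +0.98549) m
tr R = 2.435792; θ = arccos((tr R − 1)/2) = 0.770021 rad = 44.119°
axis k = ((R−Rᵀ)₃₂, (R−Rᵀ)₁₃, (R−Rᵀ)₂₁) / (2 sinθ) = (-0.406999, -0.718801, +0.563629)
rvec = θ·k = (-0.313398, -0.553492, +0.434006)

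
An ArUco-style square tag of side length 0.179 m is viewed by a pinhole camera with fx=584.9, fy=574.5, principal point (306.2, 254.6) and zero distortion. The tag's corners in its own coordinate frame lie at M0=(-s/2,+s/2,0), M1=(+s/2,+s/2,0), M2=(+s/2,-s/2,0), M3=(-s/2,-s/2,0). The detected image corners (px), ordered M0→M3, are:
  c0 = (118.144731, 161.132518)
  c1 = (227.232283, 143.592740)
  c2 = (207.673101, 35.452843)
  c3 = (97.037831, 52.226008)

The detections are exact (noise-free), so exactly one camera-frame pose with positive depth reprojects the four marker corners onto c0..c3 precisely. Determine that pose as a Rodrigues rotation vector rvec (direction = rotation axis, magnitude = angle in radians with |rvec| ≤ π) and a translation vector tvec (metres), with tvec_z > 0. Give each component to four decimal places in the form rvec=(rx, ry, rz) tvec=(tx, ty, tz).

Intrinsics K: fx=584.9, fy=574.5, cx=306.2, cy=254.6
Marker side s = 0.179 m; corners in marker frame (Z=0):
  M0 = (-0.0895, +0.0895, 0)
  M1 = (+0.0895, +0.0895, 0)
  M2 = (+0.0895, -0.0895, 0)
  M3 = (-0.0895, -0.0895, 0)
Detected image corners:
  c0 = (118.144731, 161.132518) px
  c1 = (227.232283, 143.592740) px
  c2 = (207.673101, 35.452843) px
  c3 = (97.037831, 52.226008) px
Planar DLT: solve 8×8 A·h = b for H (H[2,2]=1):
  H  [+621.92015 +124.84701 +162.83304]
  H  [-90.91221 +613.07046 +98.39920]
  H  [+0.05043 +0.06937 +1.00000]
B = K⁻¹H; ‖b₁‖=1.053709, ‖b₂‖=1.053709; λ = 2/(‖b₁‖+‖b₂‖) = 0.949028, sign → tz>0 ⇒ λ=+0.949028
r₁ = λ·B[:,0] = (+0.98404,-0.17139,+0.04786); r₂ = λ·B[:,1] = (+0.16811,+0.98357,+0.06583)
r₃ = r₁×r₂ = (-0.05836,-0.05674,+0.99668); SVD([r₁ r₂ r₃]) → R = UVᵀ:
  R  [+0.98404 +0.16811 -0.05836]
  R  [-0.17139 +0.98357 -0.05674]
  R  [+0.04786 +0.06583 +0.99668]
t = (-0.23262, -0.25803, +0.94903) m
tr R = 2.964290; θ = arccos((tr R − 1)/2) = 0.189252 rad = 10.843°
axis k = ((R−Rᵀ)₃₂, (R−Rᵀ)₁₃, (R−Rᵀ)₂₁) / (2 sinθ) = (+0.325773, -0.282305, -0.902317)
rvec = θ·k = (+0.061653, -0.053427, -0.170765)

rvec=(0.0617, -0.0534, -0.1708) tvec=(-0.2326, -0.2580, 0.9490)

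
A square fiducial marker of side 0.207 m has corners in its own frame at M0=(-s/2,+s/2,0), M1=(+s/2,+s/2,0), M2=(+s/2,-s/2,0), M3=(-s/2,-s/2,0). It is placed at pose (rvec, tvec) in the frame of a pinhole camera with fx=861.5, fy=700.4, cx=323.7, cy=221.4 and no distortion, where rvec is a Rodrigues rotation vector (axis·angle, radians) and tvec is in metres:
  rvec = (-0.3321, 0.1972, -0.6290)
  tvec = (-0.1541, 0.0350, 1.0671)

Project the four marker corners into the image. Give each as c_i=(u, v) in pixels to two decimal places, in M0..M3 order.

Intrinsics K: fx=861.5, fy=700.4, cx=323.7, cy=221.4
Marker side s = 0.207 m; corners in marker frame (Z=0):
  M0 = (-0.1035, +0.1035, 0)
  M1 = (+0.1035, +0.1035, 0)
  M2 = (+0.1035, -0.1035, 0)
  M3 = (-0.1035, -0.1035, 0)
rvec = (-0.3321, 0.1972, -0.6290), |rvec| = θ = 0.73812 rad = 42.291°
Rodrigues: sinθ=0.67290, 1−cosθ=0.26026; R = I + sinθ·[k]× + (1−cosθ)·[k]×²:
    [+0.79242 +0.54214 +0.27956]
    [-0.60471 +0.75831 +0.24350]
    [-0.07999 -0.36201 +0.92874]
t = (-0.1541, 0.0350, 1.0671) m
M0: Pc = R·M0+t = (-0.18000, +0.17607, +1.03791); u = 861.5·(-0.18000)/1.03791 + 323.7 = 174.2902, v = 700.4·(+0.17607)/1.03791 + 221.4 = 340.2167
M1: Pc = R·M1+t = (-0.01597, +0.05090, +1.02135); u = 861.5·(-0.01597)/1.02135 + 323.7 = 310.2267, v = 700.4·(+0.05090)/1.02135 + 221.4 = 256.3039
M2: Pc = R·M2+t = (-0.12820, -0.10607, +1.09629); u = 861.5·(-0.12820)/1.09629 + 323.7 = 222.9599, v = 700.4·(-0.10607)/1.09629 + 221.4 = 153.6322
M3: Pc = R·M3+t = (-0.29223, +0.01910, +1.11285); u = 861.5·(-0.29223)/1.11285 + 323.7 = 97.4753, v = 700.4·(+0.01910)/1.11285 + 221.4 = 233.4222

c0=(174.29, 340.22) c1=(310.23, 256.30) c2=(222.96, 153.63) c3=(97.48, 233.42)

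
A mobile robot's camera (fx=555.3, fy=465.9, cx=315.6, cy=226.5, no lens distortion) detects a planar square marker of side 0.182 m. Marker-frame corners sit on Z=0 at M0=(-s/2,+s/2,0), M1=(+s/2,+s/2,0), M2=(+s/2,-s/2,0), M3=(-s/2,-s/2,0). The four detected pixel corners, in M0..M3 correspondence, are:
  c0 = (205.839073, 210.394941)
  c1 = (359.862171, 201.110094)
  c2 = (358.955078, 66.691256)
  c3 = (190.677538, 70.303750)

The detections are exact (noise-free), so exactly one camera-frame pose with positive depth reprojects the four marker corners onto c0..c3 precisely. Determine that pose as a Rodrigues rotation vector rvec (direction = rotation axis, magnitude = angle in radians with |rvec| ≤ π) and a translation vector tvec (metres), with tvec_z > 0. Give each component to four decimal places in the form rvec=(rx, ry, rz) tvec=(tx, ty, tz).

rvec=(0.2974, -0.1673, -0.0548) tvec=(-0.0391, -0.1161, 0.6252)

Intrinsics K: fx=555.3, fy=465.9, cx=315.6, cy=226.5
Marker side s = 0.182 m; corners in marker frame (Z=0):
  M0 = (-0.0910, +0.0910, 0)
  M1 = (+0.0910, +0.0910, 0)
  M2 = (+0.0910, -0.0910, 0)
  M3 = (-0.0910, -0.0910, 0)
Detected image corners:
  c0 = (205.839073, 210.394941) px
  c1 = (359.862171, 201.110094) px
  c2 = (358.955078, 66.691256) px
  c3 = (190.677538, 70.303750) px
Planar DLT: solve 8×8 A·h = b for H (H[2,2]=1):
  H  [+953.27308 +175.30675 +280.83471]
  H  [-1.91550 +818.73488 +140.00943]
  H  [+0.24932 +0.47358 +1.00000]
B = K⁻¹H; ‖b₁‖=1.599510, ‖b₂‖=1.599510; λ = 2/(‖b₁‖+‖b₂‖) = 0.625191, sign → tz>0 ⇒ λ=+0.625191
r₁ = λ·B[:,0] = (+0.98466,-0.07835,+0.15587); r₂ = λ·B[:,1] = (+0.02910,+0.95472,+0.29608)
r₃ = r₁×r₂ = (-0.17201,-0.28700,+0.94236); SVD([r₁ r₂ r₃]) → R = UVᵀ:
  R  [+0.98466 +0.02910 -0.17201]
  R  [-0.07835 +0.95472 -0.28700]
  R  [+0.15587 +0.29608 +0.94236]
t = (-0.03914, -0.11606, +0.62519) m
tr R = 2.881743; θ = arccos((tr R − 1)/2) = 0.345602 rad = 19.802°
axis k = ((R−Rᵀ)₃₂, (R−Rᵀ)₁₃, (R−Rᵀ)₂₁) / (2 sinθ) = (+0.860607, -0.483949, -0.158586)
rvec = θ·k = (+0.297427, -0.167254, -0.054808)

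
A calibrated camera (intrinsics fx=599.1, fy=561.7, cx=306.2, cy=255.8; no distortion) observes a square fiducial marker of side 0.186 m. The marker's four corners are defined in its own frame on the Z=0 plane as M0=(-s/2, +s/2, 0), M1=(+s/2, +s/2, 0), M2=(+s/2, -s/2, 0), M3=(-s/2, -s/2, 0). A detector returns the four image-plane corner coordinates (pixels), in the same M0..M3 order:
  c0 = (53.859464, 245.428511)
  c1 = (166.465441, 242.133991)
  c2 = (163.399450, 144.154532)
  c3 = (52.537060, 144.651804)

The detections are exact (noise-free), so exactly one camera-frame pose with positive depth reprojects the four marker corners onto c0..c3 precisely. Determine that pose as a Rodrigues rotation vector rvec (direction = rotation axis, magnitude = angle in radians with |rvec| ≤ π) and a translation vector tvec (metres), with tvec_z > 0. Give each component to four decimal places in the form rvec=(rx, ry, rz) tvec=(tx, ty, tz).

Intrinsics K: fx=599.1, fy=561.7, cx=306.2, cy=255.8
Marker side s = 0.186 m; corners in marker frame (Z=0):
  M0 = (-0.0930, +0.0930, 0)
  M1 = (+0.0930, +0.0930, 0)
  M2 = (+0.0930, -0.0930, 0)
  M3 = (-0.0930, -0.0930, 0)
Detected image corners:
  c0 = (53.859464, 245.428511) px
  c1 = (166.465441, 242.133991) px
  c2 = (163.399450, 144.154532) px
  c3 = (52.537060, 144.651804) px
Planar DLT: solve 8×8 A·h = b for H (H[2,2]=1):
  H  [+617.00784 +2.39122 +109.83415]
  H  [+18.91833 +517.33193 +193.67774]
  H  [+0.14967 -0.08684 +1.00000]
B = K⁻¹H; ‖b₁‖=0.965686, ‖b₂‖=0.965686; λ = 2/(‖b₁‖+‖b₂‖) = 1.035533, sign → tz>0 ⇒ λ=+1.035533
r₁ = λ·B[:,0] = (+0.98727,-0.03571,+0.15499); r₂ = λ·B[:,1] = (+0.05009,+0.99469,-0.08992)
r₃ = r₁×r₂ = (-0.15096,+0.09654,+0.98381); SVD([r₁ r₂ r₃]) → R = UVᵀ:
  R  [+0.98727 +0.05009 -0.15096]
  R  [-0.03571 +0.99469 +0.09654]
  R  [+0.15499 -0.08992 +0.98381]
t = (-0.33941, -0.11453, +1.03553) m
tr R = 2.965773; θ = arccos((tr R − 1)/2) = 0.185270 rad = 10.615°
axis k = ((R−Rᵀ)₃₂, (R−Rᵀ)₁₃, (R−Rᵀ)₂₁) / (2 sinθ) = (-0.506108, -0.830434, -0.232881)
rvec = θ·k = (-0.093767, -0.153854, -0.043146)

rvec=(-0.0938, -0.1539, -0.0431) tvec=(-0.3394, -0.1145, 1.0355)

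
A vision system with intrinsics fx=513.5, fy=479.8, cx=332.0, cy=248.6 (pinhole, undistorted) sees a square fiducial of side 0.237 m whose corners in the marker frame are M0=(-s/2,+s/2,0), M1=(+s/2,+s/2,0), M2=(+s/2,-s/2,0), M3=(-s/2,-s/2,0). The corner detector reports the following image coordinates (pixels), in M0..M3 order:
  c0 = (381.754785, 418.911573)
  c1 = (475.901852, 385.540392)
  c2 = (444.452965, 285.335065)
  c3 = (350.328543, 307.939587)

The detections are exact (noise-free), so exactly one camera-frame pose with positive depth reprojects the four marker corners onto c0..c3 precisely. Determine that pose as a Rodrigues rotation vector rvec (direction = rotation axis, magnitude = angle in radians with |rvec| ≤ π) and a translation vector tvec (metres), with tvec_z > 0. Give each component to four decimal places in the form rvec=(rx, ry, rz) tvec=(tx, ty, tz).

Intrinsics K: fx=513.5, fy=479.8, cx=332.0, cy=248.6
Marker side s = 0.237 m; corners in marker frame (Z=0):
  M0 = (-0.1185, +0.1185, 0)
  M1 = (+0.1185, +0.1185, 0)
  M2 = (+0.1185, -0.1185, 0)
  M3 = (-0.1185, -0.1185, 0)
Detected image corners:
  c0 = (381.754785, 418.911573) px
  c1 = (475.901852, 385.540392) px
  c2 = (444.452965, 285.335065) px
  c3 = (350.328543, 307.939587) px
Planar DLT: solve 8×8 A·h = b for H (H[2,2]=1):
  H  [+560.37841 +77.73466 +415.06511]
  H  [+20.29421 +398.00783 +347.94498]
  H  [+0.39501 -0.13293 +1.00000]
B = K⁻¹H; ‖b₁‖=0.938684, ‖b₂‖=0.938684; λ = 2/(‖b₁‖+‖b₂‖) = 1.065321, sign → tz>0 ⇒ λ=+1.065321
r₁ = λ·B[:,0] = (+0.89050,-0.17298,+0.42081); r₂ = λ·B[:,1] = (+0.25283,+0.95709,-0.14162)
r₃ = r₁×r₂ = (-0.37826,+0.23250,+0.89603); SVD([r₁ r₂ r₃]) → R = UVᵀ:
  R  [+0.89050 +0.25283 -0.37826]
  R  [-0.17298 +0.95709 +0.23250]
  R  [+0.42081 -0.14162 +0.89603]
t = (+0.17233, +0.22058, +1.06532) m
tr R = 2.743620; θ = arccos((tr R − 1)/2) = 0.511911 rad = 29.330°
axis k = ((R−Rᵀ)₃₂, (R−Rᵀ)₁₃, (R−Rᵀ)₂₁) / (2 sinθ) = (-0.381875, -0.815637, -0.434635)
rvec = θ·k = (-0.195486, -0.417533, -0.222494)

rvec=(-0.1955, -0.4175, -0.2225) tvec=(0.1723, 0.2206, 1.0653)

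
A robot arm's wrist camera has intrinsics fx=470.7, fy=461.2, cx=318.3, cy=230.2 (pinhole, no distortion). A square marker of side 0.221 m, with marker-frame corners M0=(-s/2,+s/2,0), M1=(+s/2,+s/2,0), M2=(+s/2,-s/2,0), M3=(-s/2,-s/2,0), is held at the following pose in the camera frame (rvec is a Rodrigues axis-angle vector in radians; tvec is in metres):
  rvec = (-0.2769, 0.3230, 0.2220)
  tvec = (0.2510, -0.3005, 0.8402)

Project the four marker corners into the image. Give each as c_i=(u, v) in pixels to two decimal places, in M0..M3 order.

Intrinsics K: fx=470.7, fy=461.2, cx=318.3, cy=230.2
Marker side s = 0.221 m; corners in marker frame (Z=0):
  M0 = (-0.1105, +0.1105, 0)
  M1 = (+0.1105, +0.1105, 0)
  M2 = (+0.1105, -0.1105, 0)
  M3 = (-0.1105, -0.1105, 0)
rvec = (-0.2769, 0.3230, 0.2220), |rvec| = θ = 0.47988 rad = 27.495°
Rodrigues: sinθ=0.46167, 1−cosθ=0.11295; R = I + sinθ·[k]× + (1−cosθ)·[k]×²:
    [+0.92466 -0.25744 +0.28059]
    [+0.16971 +0.93822 +0.30156]
    [-0.34090 -0.23122 +0.91122]
t = (0.2510, -0.3005, 0.8402) m
M0: Pc = R·M0+t = (+0.12038, -0.21558, +0.85232); u = 470.7·(+0.12038)/0.85232 + 318.3 = 384.7797, v = 461.2·(-0.21558)/0.85232 + 230.2 = 113.5473
M1: Pc = R·M1+t = (+0.32473, -0.17807, +0.77698); u = 470.7·(+0.32473)/0.77698 + 318.3 = 515.0216, v = 461.2·(-0.17807)/0.77698 + 230.2 = 124.4990
M2: Pc = R·M2+t = (+0.38162, -0.38542, +0.82808); u = 470.7·(+0.38162)/0.82808 + 318.3 = 535.2226, v = 461.2·(-0.38542)/0.82808 + 230.2 = 15.5400
M3: Pc = R·M3+t = (+0.17727, -0.42293, +0.90342); u = 470.7·(+0.17727)/0.90342 + 318.3 = 410.6630, v = 461.2·(-0.42293)/0.90342 + 230.2 = 14.2940

c0=(384.78, 113.55) c1=(515.02, 124.50) c2=(535.22, 15.54) c3=(410.66, 14.29)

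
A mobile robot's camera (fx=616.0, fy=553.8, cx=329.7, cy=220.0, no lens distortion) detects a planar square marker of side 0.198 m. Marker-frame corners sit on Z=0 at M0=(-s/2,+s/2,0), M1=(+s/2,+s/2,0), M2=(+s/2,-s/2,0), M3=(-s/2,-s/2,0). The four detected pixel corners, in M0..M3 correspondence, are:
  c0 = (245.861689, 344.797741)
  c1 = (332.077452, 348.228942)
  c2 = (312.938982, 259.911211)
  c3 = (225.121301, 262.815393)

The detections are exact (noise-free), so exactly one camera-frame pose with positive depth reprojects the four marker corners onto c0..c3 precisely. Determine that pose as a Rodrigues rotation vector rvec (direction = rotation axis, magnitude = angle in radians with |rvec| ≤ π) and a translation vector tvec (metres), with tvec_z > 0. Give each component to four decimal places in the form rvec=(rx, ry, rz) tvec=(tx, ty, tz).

Intrinsics K: fx=616.0, fy=553.8, cx=329.7, cy=220.0
Marker side s = 0.198 m; corners in marker frame (Z=0):
  M0 = (-0.0990, +0.0990, 0)
  M1 = (+0.0990, +0.0990, 0)
  M2 = (+0.0990, -0.0990, 0)
  M3 = (-0.0990, -0.0990, 0)
Detected image corners:
  c0 = (245.861689, 344.797741) px
  c1 = (332.077452, 348.228942) px
  c2 = (312.938982, 259.911211) px
  c3 = (225.121301, 262.815393) px
Planar DLT: solve 8×8 A·h = b for H (H[2,2]=1):
  H  [+334.41194 +150.85426 +277.55578]
  H  [-112.76496 +483.92323 +304.68877]
  H  [-0.37633 +0.17921 +1.00000]
B = K⁻¹H; ‖b₁‖=0.835779, ‖b₂‖=0.835779; λ = 2/(‖b₁‖+‖b₂‖) = 1.196488, sign → tz>0 ⇒ λ=+1.196488
r₁ = λ·B[:,0] = (+0.89054,-0.06476,-0.45027); r₂ = λ·B[:,1] = (+0.17825,+0.96034,+0.21442)
r₃ = r₁×r₂ = (+0.41853,-0.27121,+0.86676); SVD([r₁ r₂ r₃]) → R = UVᵀ:
  R  [+0.89054 +0.17825 +0.41853]
  R  [-0.06476 +0.96034 -0.27121]
  R  [-0.45027 +0.21442 +0.86676]
t = (-0.10128, +0.18297, +1.19649) m
tr R = 2.717646; θ = arccos((tr R − 1)/2) = 0.537829 rad = 30.815°
axis k = ((R−Rᵀ)₃₂, (R−Rᵀ)₁₃, (R−Rᵀ)₂₁) / (2 sinθ) = (+0.473998, +0.847980, -0.237183)
rvec = θ·k = (+0.254930, +0.456068, -0.127564)

rvec=(0.2549, 0.4561, -0.1276) tvec=(-0.1013, 0.1830, 1.1965)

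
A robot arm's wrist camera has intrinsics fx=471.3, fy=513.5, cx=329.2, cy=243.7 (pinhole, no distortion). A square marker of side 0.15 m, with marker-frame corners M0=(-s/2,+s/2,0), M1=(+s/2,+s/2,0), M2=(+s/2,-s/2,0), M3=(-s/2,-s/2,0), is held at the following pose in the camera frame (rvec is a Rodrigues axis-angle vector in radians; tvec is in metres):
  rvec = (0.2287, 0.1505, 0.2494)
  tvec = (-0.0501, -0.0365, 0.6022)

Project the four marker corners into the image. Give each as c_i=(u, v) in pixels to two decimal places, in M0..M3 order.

Intrinsics K: fx=471.3, fy=513.5, cx=329.2, cy=243.7
Marker side s = 0.15 m; corners in marker frame (Z=0):
  M0 = (-0.0750, +0.0750, 0)
  M1 = (+0.0750, +0.0750, 0)
  M2 = (+0.0750, -0.0750, 0)
  M3 = (-0.0750, -0.0750, 0)
rvec = (0.2287, 0.1505, 0.2494), |rvec| = θ = 0.37034 rad = 21.219°
Rodrigues: sinθ=0.36194, 1−cosθ=0.06780; R = I + sinθ·[k]× + (1−cosθ)·[k]×²:
    [+0.95806 -0.22672 +0.17528]
    [+0.26075 +0.94340 -0.20495]
    [-0.11889 +0.24206 +0.96295]
t = (-0.0501, -0.0365, 0.6022) m
M0: Pc = R·M0+t = (-0.13896, +0.01470, +0.62927); u = 471.3·(-0.13896)/0.62927 + 329.2 = 225.1253, v = 513.5·(+0.01470)/0.62927 + 243.7 = 255.6944
M1: Pc = R·M1+t = (+0.00475, +0.05381, +0.61144); u = 471.3·(+0.00475)/0.61144 + 329.2 = 332.8613, v = 513.5·(+0.05381)/0.61144 + 243.7 = 288.8920
M2: Pc = R·M2+t = (+0.03876, -0.08770, +0.57513); u = 471.3·(+0.03876)/0.57513 + 329.2 = 360.9615, v = 513.5·(-0.08770)/0.57513 + 243.7 = 165.3989
M3: Pc = R·M3+t = (-0.10495, -0.12681, +0.59296); u = 471.3·(-0.10495)/0.59296 + 329.2 = 245.7833, v = 513.5·(-0.12681)/0.59296 + 243.7 = 133.8825

c0=(225.13, 255.69) c1=(332.86, 288.89) c2=(360.96, 165.40) c3=(245.78, 133.88)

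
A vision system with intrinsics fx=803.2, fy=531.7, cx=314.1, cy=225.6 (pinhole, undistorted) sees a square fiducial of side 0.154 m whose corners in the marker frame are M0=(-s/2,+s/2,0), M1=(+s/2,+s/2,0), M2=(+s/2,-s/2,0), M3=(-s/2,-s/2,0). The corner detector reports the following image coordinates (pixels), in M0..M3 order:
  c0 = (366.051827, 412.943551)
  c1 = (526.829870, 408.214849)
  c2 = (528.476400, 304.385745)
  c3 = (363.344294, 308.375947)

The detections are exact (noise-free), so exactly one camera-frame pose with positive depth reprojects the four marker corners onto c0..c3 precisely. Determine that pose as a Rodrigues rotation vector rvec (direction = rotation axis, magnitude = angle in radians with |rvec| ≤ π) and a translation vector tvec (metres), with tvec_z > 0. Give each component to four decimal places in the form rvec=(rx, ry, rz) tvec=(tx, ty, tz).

rvec=(0.1304, -0.0421, -0.0275) tvec=(0.1242, 0.1892, 0.7532)

Intrinsics K: fx=803.2, fy=531.7, cx=314.1, cy=225.6
Marker side s = 0.154 m; corners in marker frame (Z=0):
  M0 = (-0.0770, +0.0770, 0)
  M1 = (+0.0770, +0.0770, 0)
  M2 = (+0.0770, -0.0770, 0)
  M3 = (-0.0770, -0.0770, 0)
Detected image corners:
  c0 = (366.051827, 412.943551) px
  c1 = (526.829870, 408.214849) px
  c2 = (528.476400, 304.385745) px
  c3 = (363.344294, 308.375947) px
Planar DLT: solve 8×8 A·h = b for H (H[2,2]=1):
  H  [+1081.73077 +80.72209 +446.51337]
  H  [-9.24243 +738.73791 +359.16642]
  H  [+0.05327 +0.17333 +1.00000]
B = K⁻¹H; ‖b₁‖=1.327615, ‖b₂‖=1.327615; λ = 2/(‖b₁‖+‖b₂‖) = 0.753230, sign → tz>0 ⇒ λ=+0.753230
r₁ = λ·B[:,0] = (+0.99874,-0.03012,+0.04013); r₂ = λ·B[:,1] = (+0.02464,+0.99113,+0.13056)
r₃ = r₁×r₂ = (-0.04370,-0.12940,+0.99063); SVD([r₁ r₂ r₃]) → R = UVᵀ:
  R  [+0.99874 +0.02464 -0.04370]
  R  [-0.03012 +0.99113 -0.12940]
  R  [+0.04013 +0.13056 +0.99063]
t = (+0.12418, +0.18922, +0.75323) m
tr R = 2.980503; θ = arccos((tr R − 1)/2) = 0.139744 rad = 8.007°
axis k = ((R−Rᵀ)₃₂, (R−Rᵀ)₁₃, (R−Rᵀ)₂₁) / (2 sinθ) = (+0.933166, -0.300927, -0.196583)
rvec = θ·k = (+0.130404, -0.042053, -0.027471)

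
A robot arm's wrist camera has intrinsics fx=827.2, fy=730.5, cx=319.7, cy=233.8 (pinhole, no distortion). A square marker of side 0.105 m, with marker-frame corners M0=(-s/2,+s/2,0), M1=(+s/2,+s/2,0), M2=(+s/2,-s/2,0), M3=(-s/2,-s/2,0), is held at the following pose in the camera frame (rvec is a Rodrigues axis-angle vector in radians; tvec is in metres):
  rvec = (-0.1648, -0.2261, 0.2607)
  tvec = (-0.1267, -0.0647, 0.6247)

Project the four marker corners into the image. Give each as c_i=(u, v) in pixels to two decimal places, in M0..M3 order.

Intrinsics K: fx=827.2, fy=730.5, cx=319.7, cy=233.8
Marker side s = 0.105 m; corners in marker frame (Z=0):
  M0 = (-0.0525, +0.0525, 0)
  M1 = (+0.0525, +0.0525, 0)
  M2 = (+0.0525, -0.0525, 0)
  M3 = (-0.0525, -0.0525, 0)
rvec = (-0.1648, -0.2261, 0.2607), |rvec| = θ = 0.38242 rad = 21.911°
Rodrigues: sinθ=0.37317, 1−cosθ=0.07224; R = I + sinθ·[k]× + (1−cosθ)·[k]×²:
    [+0.94118 -0.23599 -0.24185]
    [+0.27280 +0.95302 +0.13170]
    [+0.19941 -0.18993 +0.96133]
t = (-0.1267, -0.0647, 0.6247) m
M0: Pc = R·M0+t = (-0.18850, -0.02899, +0.60426); u = 827.2·(-0.18850)/0.60426 + 319.7 = 61.6517, v = 730.5·(-0.02899)/0.60426 + 233.8 = 198.7553
M1: Pc = R·M1+t = (-0.08968, -0.00034, +0.62520); u = 827.2·(-0.08968)/0.62520 + 319.7 = 201.0477, v = 730.5·(-0.00034)/0.62520 + 233.8 = 233.3970
M2: Pc = R·M2+t = (-0.06490, -0.10041, +0.64514); u = 827.2·(-0.06490)/0.64514 + 319.7 = 236.4867, v = 730.5·(-0.10041)/0.64514 + 233.8 = 120.1029
M3: Pc = R·M3+t = (-0.16372, -0.12906, +0.62420); u = 827.2·(-0.16372)/0.62420 + 319.7 = 102.7330, v = 730.5·(-0.12906)/0.62420 + 233.8 = 82.7676

c0=(61.65, 198.76) c1=(201.05, 233.40) c2=(236.49, 120.10) c3=(102.73, 82.77)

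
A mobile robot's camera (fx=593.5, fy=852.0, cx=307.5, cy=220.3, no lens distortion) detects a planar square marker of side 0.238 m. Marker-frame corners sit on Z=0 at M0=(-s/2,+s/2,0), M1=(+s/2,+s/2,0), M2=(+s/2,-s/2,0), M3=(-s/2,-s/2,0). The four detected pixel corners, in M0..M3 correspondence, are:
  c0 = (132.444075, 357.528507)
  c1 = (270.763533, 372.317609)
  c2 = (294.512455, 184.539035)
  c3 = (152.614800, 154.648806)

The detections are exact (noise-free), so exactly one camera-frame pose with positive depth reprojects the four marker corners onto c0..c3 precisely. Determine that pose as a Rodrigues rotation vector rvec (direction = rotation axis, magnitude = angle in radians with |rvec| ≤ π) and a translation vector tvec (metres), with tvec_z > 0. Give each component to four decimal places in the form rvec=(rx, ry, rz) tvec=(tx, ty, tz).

Intrinsics K: fx=593.5, fy=852.0, cx=307.5, cy=220.3
Marker side s = 0.238 m; corners in marker frame (Z=0):
  M0 = (-0.1190, +0.1190, 0)
  M1 = (+0.1190, +0.1190, 0)
  M2 = (+0.1190, -0.1190, 0)
  M3 = (-0.1190, -0.1190, 0)
Detected image corners:
  c0 = (132.444075, 357.528507) px
  c1 = (270.763533, 372.317609) px
  c2 = (294.512455, 184.539035) px
  c3 = (152.614800, 154.648806) px
Planar DLT: solve 8×8 A·h = b for H (H[2,2]=1):
  H  [+653.82837 -59.50042 +214.94042]
  H  [+175.34178 +861.09209 +269.47309]
  H  [+0.30706 +0.15543 +1.00000]
B = K⁻¹H; ‖b₁‖=0.999338, ‖b₂‖=0.999338; λ = 2/(‖b₁‖+‖b₂‖) = 1.000662, sign → tz>0 ⇒ λ=+1.000662
r₁ = λ·B[:,0] = (+0.94318,+0.12649,+0.30726); r₂ = λ·B[:,1] = (-0.18090,+0.97112,+0.15554)
r₃ = r₁×r₂ = (-0.27872,-0.20228,+0.93883); SVD([r₁ r₂ r₃]) → R = UVᵀ:
  R  [+0.94318 -0.18090 -0.27872]
  R  [+0.12649 +0.97112 -0.20228]
  R  [+0.30726 +0.15554 +0.93883]
t = (-0.15606, +0.05775, +1.00066) m
tr R = 2.853133; θ = arccos((tr R − 1)/2) = 0.385617 rad = 22.094°
axis k = ((R−Rᵀ)₃₂, (R−Rᵀ)₁₃, (R−Rᵀ)₂₁) / (2 sinθ) = (+0.475657, -0.778959, +0.408624)
rvec = θ·k = (+0.183422, -0.300380, +0.157573)

rvec=(0.1834, -0.3004, 0.1576) tvec=(-0.1561, 0.0578, 1.0007)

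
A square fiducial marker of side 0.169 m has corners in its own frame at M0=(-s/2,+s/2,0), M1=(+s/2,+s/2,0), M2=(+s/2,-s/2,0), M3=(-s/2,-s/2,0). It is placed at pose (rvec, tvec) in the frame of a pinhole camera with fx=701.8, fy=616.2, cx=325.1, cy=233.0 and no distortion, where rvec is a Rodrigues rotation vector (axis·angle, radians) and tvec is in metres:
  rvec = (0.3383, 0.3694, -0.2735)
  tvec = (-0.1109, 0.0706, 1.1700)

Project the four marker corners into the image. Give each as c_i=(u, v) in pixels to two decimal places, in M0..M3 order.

Intrinsics K: fx=701.8, fy=616.2, cx=325.1, cy=233.0
Marker side s = 0.169 m; corners in marker frame (Z=0):
  M0 = (-0.0845, +0.0845, 0)
  M1 = (+0.0845, +0.0845, 0)
  M2 = (+0.0845, -0.0845, 0)
  M3 = (-0.0845, -0.0845, 0)
rvec = (0.3383, 0.3694, -0.2735), |rvec| = θ = 0.57071 rad = 32.699°
Rodrigues: sinθ=0.54023, 1−cosθ=0.15848; R = I + sinθ·[k]× + (1−cosθ)·[k]×²:
    [+0.89721 +0.31970 +0.30465]
    [-0.19809 +0.90792 -0.36939]
    [-0.39469 +0.27107 +0.87792]
t = (-0.1109, 0.0706, 1.1700) m
M0: Pc = R·M0+t = (-0.15970, +0.16406, +1.22626); u = 701.8·(-0.15970)/1.22626 + 325.1 = 233.7024, v = 616.2·(+0.16406)/1.22626 + 233.0 = 315.4395
M1: Pc = R·M1+t = (-0.00807, +0.13058, +1.15955); u = 701.8·(-0.00807)/1.15955 + 325.1 = 320.2149, v = 616.2·(+0.13058)/1.15955 + 233.0 = 302.3920
M2: Pc = R·M2+t = (-0.06210, -0.02286, +1.11374); u = 701.8·(-0.06210)/1.11374 + 325.1 = 285.9687, v = 616.2·(-0.02286)/1.11374 + 233.0 = 220.3538
M3: Pc = R·M3+t = (-0.21373, +0.01062, +1.18045); u = 701.8·(-0.21373)/1.18045 + 325.1 = 198.0338, v = 616.2·(+0.01062)/1.18045 + 233.0 = 238.5434

c0=(233.70, 315.44) c1=(320.21, 302.39) c2=(285.97, 220.35) c3=(198.03, 238.54)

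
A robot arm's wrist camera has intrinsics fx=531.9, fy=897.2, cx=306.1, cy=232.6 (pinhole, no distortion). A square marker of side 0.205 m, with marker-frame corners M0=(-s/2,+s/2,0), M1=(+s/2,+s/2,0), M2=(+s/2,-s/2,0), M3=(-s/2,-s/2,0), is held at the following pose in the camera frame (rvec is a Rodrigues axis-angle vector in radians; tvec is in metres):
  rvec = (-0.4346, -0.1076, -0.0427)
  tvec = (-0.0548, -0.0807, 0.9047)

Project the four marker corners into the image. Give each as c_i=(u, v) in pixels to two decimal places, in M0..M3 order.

c0=(212.24, 247.44) c1=(338.75, 243.20) c2=(328.53, 68.46) c3=(213.35, 67.99)

Intrinsics K: fx=531.9, fy=897.2, cx=306.1, cy=232.6
Marker side s = 0.205 m; corners in marker frame (Z=0):
  M0 = (-0.1025, +0.1025, 0)
  M1 = (+0.1025, +0.1025, 0)
  M2 = (+0.1025, -0.1025, 0)
  M3 = (-0.1025, -0.1025, 0)
rvec = (-0.4346, -0.1076, -0.0427), |rvec| = θ = 0.44975 rad = 25.769°
Rodrigues: sinθ=0.43474, 1−cosθ=0.09945; R = I + sinθ·[k]× + (1−cosθ)·[k]×²:
    [+0.99341 +0.06426 -0.09489]
    [-0.01828 +0.90625 +0.42235]
    [+0.11313 -0.41784 +0.90145]
t = (-0.0548, -0.0807, 0.9047) m
M0: Pc = R·M0+t = (-0.15004, +0.01406, +0.85028); u = 531.9·(-0.15004)/0.85028 + 306.1 = 212.2422, v = 897.2·(+0.01406)/0.85028 + 232.6 = 247.4406
M1: Pc = R·M1+t = (+0.05361, +0.01032, +0.87347); u = 531.9·(+0.05361)/0.87347 + 306.1 = 338.7470, v = 897.2·(+0.01032)/0.87347 + 232.6 = 243.1963
M2: Pc = R·M2+t = (+0.04044, -0.17546, +0.95912); u = 531.9·(+0.04044)/0.95912 + 306.1 = 328.5254, v = 897.2·(-0.17546)/0.95912 + 232.6 = 68.4641
M3: Pc = R·M3+t = (-0.16321, -0.17172, +0.93593); u = 531.9·(-0.16321)/0.93593 + 306.1 = 213.3450, v = 897.2·(-0.17172)/0.93593 + 232.6 = 67.9902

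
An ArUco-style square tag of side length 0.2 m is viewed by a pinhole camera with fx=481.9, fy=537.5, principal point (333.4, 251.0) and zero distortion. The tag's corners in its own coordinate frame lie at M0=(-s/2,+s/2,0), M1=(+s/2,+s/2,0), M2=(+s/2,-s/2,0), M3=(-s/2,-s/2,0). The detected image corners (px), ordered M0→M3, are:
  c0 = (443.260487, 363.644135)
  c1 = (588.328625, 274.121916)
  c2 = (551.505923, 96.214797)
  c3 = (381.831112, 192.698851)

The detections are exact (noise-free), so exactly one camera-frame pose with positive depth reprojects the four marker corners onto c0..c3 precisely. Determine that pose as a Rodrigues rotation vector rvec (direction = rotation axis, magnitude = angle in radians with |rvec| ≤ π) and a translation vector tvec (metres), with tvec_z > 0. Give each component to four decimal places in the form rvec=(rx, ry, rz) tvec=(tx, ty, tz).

Intrinsics K: fx=481.9, fy=537.5, cx=333.4, cy=251.0
Marker side s = 0.2 m; corners in marker frame (Z=0):
  M0 = (-0.1000, +0.1000, 0)
  M1 = (+0.1000, +0.1000, 0)
  M2 = (+0.1000, -0.1000, 0)
  M3 = (-0.1000, -0.1000, 0)
Detected image corners:
  c0 = (443.260487, 363.644135) px
  c1 = (588.328625, 274.121916) px
  c2 = (551.505923, 96.214797) px
  c3 = (381.831112, 192.698851) px
Planar DLT: solve 8×8 A·h = b for H (H[2,2]=1):
  H  [+873.91379 +599.96442 +494.47482]
  H  [-420.60003 +1040.10339 +237.11486]
  H  [+0.18628 +0.72365 +1.00000]
B = K⁻¹H; ‖b₁‖=1.904888, ‖b₂‖=1.904888; λ = 2/(‖b₁‖+‖b₂‖) = 0.524965, sign → tz>0 ⇒ λ=+0.524965
r₁ = λ·B[:,0] = (+0.88435,-0.45646,+0.09779); r₂ = λ·B[:,1] = (+0.39075,+0.83845,+0.37989)
r₃ = r₁×r₂ = (-0.25540,-0.29775,+0.91985); SVD([r₁ r₂ r₃]) → R = UVᵀ:
  R  [+0.88435 +0.39075 -0.25540]
  R  [-0.45646 +0.83845 -0.29775]
  R  [+0.09779 +0.37989 +0.91985]
t = (+0.17547, -0.01356, +0.52497) m
tr R = 2.642649; θ = arccos((tr R − 1)/2) = 0.607068 rad = 34.782°
axis k = ((R−Rᵀ)₃₂, (R−Rᵀ)₁₃, (R−Rᵀ)₂₁) / (2 sinθ) = (+0.593938, -0.309565, -0.742568)
rvec = θ·k = (+0.360561, -0.187927, -0.450789)

rvec=(0.3606, -0.1879, -0.4508) tvec=(0.1755, -0.0136, 0.5250)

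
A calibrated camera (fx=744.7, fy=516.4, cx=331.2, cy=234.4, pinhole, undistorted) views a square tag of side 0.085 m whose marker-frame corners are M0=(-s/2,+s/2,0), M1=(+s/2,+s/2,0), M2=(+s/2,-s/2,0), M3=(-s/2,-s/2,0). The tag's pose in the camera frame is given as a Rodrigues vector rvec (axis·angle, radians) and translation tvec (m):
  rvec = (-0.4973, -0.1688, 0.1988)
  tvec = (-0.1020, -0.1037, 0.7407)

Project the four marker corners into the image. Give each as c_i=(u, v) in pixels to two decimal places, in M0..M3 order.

c0=(175.67, 178.89) c1=(262.17, 193.51) c2=(278.10, 146.44) c3=(196.55, 132.02)

Intrinsics K: fx=744.7, fy=516.4, cx=331.2, cy=234.4
Marker side s = 0.085 m; corners in marker frame (Z=0):
  M0 = (-0.0425, +0.0425, 0)
  M1 = (+0.0425, +0.0425, 0)
  M2 = (+0.0425, -0.0425, 0)
  M3 = (-0.0425, -0.0425, 0)
rvec = (-0.4973, -0.1688, 0.1988), |rvec| = θ = 0.56154 rad = 32.174°
Rodrigues: sinθ=0.53249, 1−cosθ=0.15356; R = I + sinθ·[k]× + (1−cosθ)·[k]×²:
    [+0.96688 -0.14764 -0.20821]
    [+0.22940 +0.86031 +0.45523]
    [+0.11192 -0.48792 +0.86569]
t = (-0.1020, -0.1037, 0.7407) m
M0: Pc = R·M0+t = (-0.14937, -0.07689, +0.71521); u = 744.7·(-0.14937)/0.71521 + 331.2 = 175.6738, v = 516.4·(-0.07689)/0.71521 + 234.4 = 178.8861
M1: Pc = R·M1+t = (-0.06718, -0.05739, +0.72472); u = 744.7·(-0.06718)/0.72472 + 331.2 = 262.1656, v = 516.4·(-0.05739)/0.72472 + 234.4 = 193.5087
M2: Pc = R·M2+t = (-0.05463, -0.13051, +0.76619); u = 744.7·(-0.05463)/0.76619 + 331.2 = 278.0993, v = 516.4·(-0.13051)/0.76619 + 234.4 = 146.4360
M3: Pc = R·M3+t = (-0.13682, -0.15001, +0.75668); u = 744.7·(-0.13682)/0.75668 + 331.2 = 196.5483, v = 516.4·(-0.15001)/0.75668 + 234.4 = 132.0230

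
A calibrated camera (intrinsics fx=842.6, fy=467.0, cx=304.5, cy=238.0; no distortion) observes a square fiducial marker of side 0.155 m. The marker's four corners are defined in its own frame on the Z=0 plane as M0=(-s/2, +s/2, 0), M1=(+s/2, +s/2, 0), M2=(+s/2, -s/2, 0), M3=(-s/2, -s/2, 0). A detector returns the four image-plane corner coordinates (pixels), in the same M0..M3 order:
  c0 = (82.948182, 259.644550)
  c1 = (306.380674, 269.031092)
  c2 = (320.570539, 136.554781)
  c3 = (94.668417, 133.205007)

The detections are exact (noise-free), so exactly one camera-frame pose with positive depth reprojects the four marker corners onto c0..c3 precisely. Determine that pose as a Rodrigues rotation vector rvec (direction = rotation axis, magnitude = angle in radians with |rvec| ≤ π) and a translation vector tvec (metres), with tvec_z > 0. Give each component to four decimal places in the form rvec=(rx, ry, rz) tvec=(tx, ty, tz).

Intrinsics K: fx=842.6, fy=467.0, cx=304.5, cy=238.0
Marker side s = 0.155 m; corners in marker frame (Z=0):
  M0 = (-0.0775, +0.0775, 0)
  M1 = (+0.0775, +0.0775, 0)
  M2 = (+0.0775, -0.0775, 0)
  M3 = (-0.0775, -0.0775, 0)
Detected image corners:
  c0 = (82.948182, 259.644550) px
  c1 = (306.380674, 269.031092) px
  c2 = (320.570539, 136.554781) px
  c3 = (94.668417, 133.205007) px
Planar DLT: solve 8×8 A·h = b for H (H[2,2]=1):
  H  [+1388.39223 -72.64873 +198.47314]
  H  [-19.41052 +845.41741 +199.80195]
  H  [-0.30347 +0.05342 +1.00000]
B = K⁻¹H; ‖b₁‖=1.787010, ‖b₂‖=1.787010; λ = 2/(‖b₁‖+‖b₂‖) = 0.559594, sign → tz>0 ⇒ λ=+0.559594
r₁ = λ·B[:,0] = (+0.98344,+0.06329,-0.16982); r₂ = λ·B[:,1] = (-0.05905,+0.99781,+0.02989)
r₃ = r₁×r₂ = (+0.17134,-0.01937,+0.98502); SVD([r₁ r₂ r₃]) → R = UVᵀ:
  R  [+0.98344 -0.05905 +0.17134]
  R  [+0.06329 +0.99781 -0.01937]
  R  [-0.16982 +0.02989 +0.98502]
t = (-0.07042, -0.04577, +0.55959) m
tr R = 2.966269; θ = arccos((tr R − 1)/2) = 0.183919 rad = 10.538°
axis k = ((R−Rᵀ)₃₂, (R−Rᵀ)₁₃, (R−Rᵀ)₂₁) / (2 sinθ) = (+0.134684, +0.932732, +0.334472)
rvec = θ·k = (+0.024771, +0.171547, +0.061516)

rvec=(0.0248, 0.1715, 0.0615) tvec=(-0.0704, -0.0458, 0.5596)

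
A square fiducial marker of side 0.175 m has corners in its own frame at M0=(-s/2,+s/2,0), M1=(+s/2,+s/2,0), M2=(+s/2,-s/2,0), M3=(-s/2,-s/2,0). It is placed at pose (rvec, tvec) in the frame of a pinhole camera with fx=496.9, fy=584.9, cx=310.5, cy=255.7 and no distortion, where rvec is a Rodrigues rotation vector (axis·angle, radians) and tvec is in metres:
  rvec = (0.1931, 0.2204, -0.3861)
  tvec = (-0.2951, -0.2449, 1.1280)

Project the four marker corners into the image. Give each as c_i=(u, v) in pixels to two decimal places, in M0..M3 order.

Intrinsics K: fx=496.9, fy=584.9, cx=310.5, cy=255.7
Marker side s = 0.175 m; corners in marker frame (Z=0):
  M0 = (-0.0875, +0.0875, 0)
  M1 = (+0.0875, +0.0875, 0)
  M2 = (+0.0875, -0.0875, 0)
  M3 = (-0.0875, -0.0875, 0)
rvec = (0.1931, 0.2204, -0.3861), |rvec| = θ = 0.48470 rad = 27.771°
Rodrigues: sinθ=0.46595, 1−cosθ=0.11519; R = I + sinθ·[k]× + (1−cosθ)·[k]×²:
    [+0.90310 +0.39202 +0.17532]
    [-0.35029 +0.90863 -0.22735]
    [-0.24842 +0.14391 +0.95790]
t = (-0.2951, -0.2449, 1.1280) m
M0: Pc = R·M0+t = (-0.33982, -0.13474, +1.16233); u = 496.9·(-0.33982)/1.16233 + 310.5 = 165.2262, v = 584.9·(-0.13474)/1.16233 + 255.7 = 187.8948
M1: Pc = R·M1+t = (-0.18178, -0.19605, +1.11885); u = 496.9·(-0.18178)/1.11885 + 310.5 = 229.7701, v = 584.9·(-0.19605)/1.11885 + 255.7 = 153.2139
M2: Pc = R·M2+t = (-0.25038, -0.35506, +1.09367); u = 496.9·(-0.25038)/1.09367 + 310.5 = 196.7414, v = 584.9·(-0.35506)/1.09367 + 255.7 = 65.8147
M3: Pc = R·M3+t = (-0.40842, -0.29375, +1.13715); u = 496.9·(-0.40842)/1.13715 + 310.5 = 132.0309, v = 584.9·(-0.29375)/1.13715 + 255.7 = 104.6050

c0=(165.23, 187.89) c1=(229.77, 153.21) c2=(196.74, 65.81) c3=(132.03, 104.60)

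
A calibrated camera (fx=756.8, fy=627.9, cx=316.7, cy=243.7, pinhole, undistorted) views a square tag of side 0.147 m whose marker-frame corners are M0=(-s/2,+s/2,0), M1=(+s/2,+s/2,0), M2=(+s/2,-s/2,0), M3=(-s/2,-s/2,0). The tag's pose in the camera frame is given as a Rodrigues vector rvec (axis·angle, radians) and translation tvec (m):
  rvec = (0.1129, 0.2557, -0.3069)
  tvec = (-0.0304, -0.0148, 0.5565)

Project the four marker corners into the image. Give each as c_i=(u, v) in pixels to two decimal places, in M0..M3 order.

Intrinsics K: fx=756.8, fy=627.9, cx=316.7, cy=243.7
Marker side s = 0.147 m; corners in marker frame (Z=0):
  M0 = (-0.0735, +0.0735, 0)
  M1 = (+0.0735, +0.0735, 0)
  M2 = (+0.0735, -0.0735, 0)
  M3 = (-0.0735, -0.0735, 0)
rvec = (0.1129, 0.2557, -0.3069), |rvec| = θ = 0.41511 rad = 23.784°
Rodrigues: sinθ=0.40329, 1−cosθ=0.08493; R = I + sinθ·[k]× + (1−cosθ)·[k]×²:
    [+0.92135 +0.31239 +0.23134]
    [-0.28393 +0.94730 -0.14836]
    [-0.26550 +0.07101 +0.96149]
t = (-0.0304, -0.0148, 0.5565) m
M0: Pc = R·M0+t = (-0.07516, +0.07570, +0.58123); u = 756.8·(-0.07516)/0.58123 + 316.7 = 218.8387, v = 627.9·(+0.07570)/0.58123 + 243.7 = 325.4729
M1: Pc = R·M1+t = (+0.06028, +0.03396, +0.54221); u = 756.8·(+0.06028)/0.54221 + 316.7 = 400.8380, v = 627.9·(+0.03396)/0.54221 + 243.7 = 283.0241
M2: Pc = R·M2+t = (+0.01436, -0.10530, +0.53177); u = 756.8·(+0.01436)/0.53177 + 316.7 = 337.1353, v = 627.9·(-0.10530)/0.53177 + 243.7 = 119.3692
M3: Pc = R·M3+t = (-0.12108, -0.06356, +0.57079); u = 756.8·(-0.12108)/0.57079 + 316.7 = 156.1634, v = 627.9·(-0.06356)/0.57079 + 243.7 = 173.7843

c0=(218.84, 325.47) c1=(400.84, 283.02) c2=(337.14, 119.37) c3=(156.16, 173.78)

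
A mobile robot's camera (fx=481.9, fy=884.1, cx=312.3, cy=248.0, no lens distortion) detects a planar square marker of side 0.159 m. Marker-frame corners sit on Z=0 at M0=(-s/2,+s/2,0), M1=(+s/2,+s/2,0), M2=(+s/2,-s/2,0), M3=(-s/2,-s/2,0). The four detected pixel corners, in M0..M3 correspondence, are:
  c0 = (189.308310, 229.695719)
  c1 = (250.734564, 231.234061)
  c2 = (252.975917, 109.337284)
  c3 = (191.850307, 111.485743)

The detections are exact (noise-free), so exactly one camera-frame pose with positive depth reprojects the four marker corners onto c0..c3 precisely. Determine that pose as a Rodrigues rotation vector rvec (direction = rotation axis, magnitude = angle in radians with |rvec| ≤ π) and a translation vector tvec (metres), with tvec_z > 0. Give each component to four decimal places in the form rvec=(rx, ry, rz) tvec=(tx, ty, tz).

rvec=(-0.0477, 0.2266, 0.0228) tvec=(-0.2213, -0.1024, 1.1650)

Intrinsics K: fx=481.9, fy=884.1, cx=312.3, cy=248.0
Marker side s = 0.159 m; corners in marker frame (Z=0):
  M0 = (-0.0795, +0.0795, 0)
  M1 = (+0.0795, +0.0795, 0)
  M2 = (+0.0795, -0.0795, 0)
  M3 = (-0.0795, -0.0795, 0)
Detected image corners:
  c0 = (189.308310, 229.695719) px
  c1 = (250.734564, 231.234061) px
  c2 = (252.975917, 109.337284) px
  c3 = (191.850307, 111.485743) px
Planar DLT: solve 8×8 A·h = b for H (H[2,2]=1):
  H  [+342.63226 -23.55130 +220.75025]
  H  [-34.88952 +748.32970 +170.25729]
  H  [-0.19324 -0.03840 +1.00000]
B = K⁻¹H; ‖b₁‖=0.858398, ‖b₂‖=0.858398; λ = 2/(‖b₁‖+‖b₂‖) = 1.164961, sign → tz>0 ⇒ λ=+1.164961
r₁ = λ·B[:,0] = (+0.97418,+0.01717,-0.22512); r₂ = λ·B[:,1] = (-0.02794,+0.99861,-0.04473)
r₃ = r₁×r₂ = (+0.22404,+0.04987,+0.97330); SVD([r₁ r₂ r₃]) → R = UVᵀ:
  R  [+0.97418 -0.02794 +0.22404]
  R  [+0.01717 +0.99861 +0.04987]
  R  [-0.22512 -0.04473 +0.97330]
t = (-0.22132, -0.10244, +1.16496) m
tr R = 2.946092; θ = arccos((tr R − 1)/2) = 0.232705 rad = 13.333°
axis k = ((R−Rᵀ)₃₂, (R−Rᵀ)₁₃, (R−Rᵀ)₂₁) / (2 sinθ) = (-0.205119, +0.973836, +0.097822)
rvec = θ·k = (-0.047732, +0.226616, +0.022764)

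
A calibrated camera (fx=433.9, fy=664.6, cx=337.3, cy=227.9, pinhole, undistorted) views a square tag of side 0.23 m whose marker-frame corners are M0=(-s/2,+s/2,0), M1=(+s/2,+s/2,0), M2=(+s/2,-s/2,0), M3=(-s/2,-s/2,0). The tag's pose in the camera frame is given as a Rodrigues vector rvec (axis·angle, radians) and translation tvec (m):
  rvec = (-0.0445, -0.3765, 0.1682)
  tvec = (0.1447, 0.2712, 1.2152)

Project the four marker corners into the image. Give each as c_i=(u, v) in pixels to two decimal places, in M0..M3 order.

c0=(345.31, 435.98) c1=(418.02, 443.12) c2=(429.16, 321.21) c3=(358.29, 305.58)

Intrinsics K: fx=433.9, fy=664.6, cx=337.3, cy=227.9
Marker side s = 0.23 m; corners in marker frame (Z=0):
  M0 = (-0.1150, +0.1150, 0)
  M1 = (+0.1150, +0.1150, 0)
  M2 = (+0.1150, -0.1150, 0)
  M3 = (-0.1150, -0.1150, 0)
rvec = (-0.0445, -0.3765, 0.1682), |rvec| = θ = 0.41476 rad = 23.764°
Rodrigues: sinθ=0.40297, 1−cosθ=0.08479; R = I + sinθ·[k]× + (1−cosθ)·[k]×²:
    [+0.91619 -0.15516 -0.36949]
    [+0.17168 +0.98508 +0.01202]
    [+0.36211 -0.07445 +0.92916]
t = (0.1447, 0.2712, 1.2152) m
M0: Pc = R·M0+t = (+0.02149, +0.36474, +1.16500); u = 433.9·(+0.02149)/1.16500 + 337.3 = 345.3056, v = 664.6·(+0.36474)/1.16500 + 227.9 = 435.9755
M1: Pc = R·M1+t = (+0.23222, +0.40423, +1.24828); u = 433.9·(+0.23222)/1.24828 + 337.3 = 418.0186, v = 664.6·(+0.40423)/1.24828 + 227.9 = 443.1154
M2: Pc = R·M2+t = (+0.26791, +0.17766, +1.26540); u = 433.9·(+0.26791)/1.26540 + 337.3 = 429.1633, v = 664.6·(+0.17766)/1.26540 + 227.9 = 321.2077
M3: Pc = R·M3+t = (+0.05718, +0.13817, +1.18212); u = 433.9·(+0.05718)/1.18212 + 337.3 = 358.2887, v = 664.6·(+0.13817)/1.18212 + 227.9 = 305.5823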